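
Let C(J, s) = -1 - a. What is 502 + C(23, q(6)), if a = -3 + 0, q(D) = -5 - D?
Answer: 504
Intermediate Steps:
a = -3
C(J, s) = 2 (C(J, s) = -1 - 1*(-3) = -1 + 3 = 2)
502 + C(23, q(6)) = 502 + 2 = 504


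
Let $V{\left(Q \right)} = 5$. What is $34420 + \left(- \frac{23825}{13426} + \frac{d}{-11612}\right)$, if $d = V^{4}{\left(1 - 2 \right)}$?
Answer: $\frac{2682943149945}{77951356} \approx 34418.0$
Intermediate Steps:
$d = 625$ ($d = 5^{4} = 625$)
$34420 + \left(- \frac{23825}{13426} + \frac{d}{-11612}\right) = 34420 + \left(- \frac{23825}{13426} + \frac{625}{-11612}\right) = 34420 + \left(\left(-23825\right) \frac{1}{13426} + 625 \left(- \frac{1}{11612}\right)\right) = 34420 - \frac{142523575}{77951356} = \frac{2682943149945}{77951356}$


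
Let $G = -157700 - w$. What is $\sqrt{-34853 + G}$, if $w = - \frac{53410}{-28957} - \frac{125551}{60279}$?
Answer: $\frac{i \sqrt{586663355497191175595226}}{1745499003} \approx 438.81 i$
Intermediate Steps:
$w = - \frac{416078917}{1745499003}$ ($w = \left(-53410\right) \left(- \frac{1}{28957}\right) - \frac{125551}{60279} = \frac{53410}{28957} - \frac{125551}{60279} = - \frac{416078917}{1745499003} \approx -0.23837$)
$G = - \frac{275264776694183}{1745499003}$ ($G = -157700 - - \frac{416078917}{1745499003} = -157700 + \frac{416078917}{1745499003} = - \frac{275264776694183}{1745499003} \approx -1.577 \cdot 10^{5}$)
$\sqrt{-34853 + G} = \sqrt{-34853 - \frac{275264776694183}{1745499003}} = \sqrt{- \frac{336100653445742}{1745499003}} = \frac{i \sqrt{586663355497191175595226}}{1745499003}$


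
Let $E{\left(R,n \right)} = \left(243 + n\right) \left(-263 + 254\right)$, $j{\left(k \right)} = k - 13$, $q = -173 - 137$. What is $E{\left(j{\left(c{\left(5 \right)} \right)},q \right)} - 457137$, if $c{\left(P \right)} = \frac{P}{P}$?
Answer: $-456534$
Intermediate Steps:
$q = -310$
$c{\left(P \right)} = 1$
$j{\left(k \right)} = -13 + k$
$E{\left(R,n \right)} = -2187 - 9 n$ ($E{\left(R,n \right)} = \left(243 + n\right) \left(-9\right) = -2187 - 9 n$)
$E{\left(j{\left(c{\left(5 \right)} \right)},q \right)} - 457137 = \left(-2187 - -2790\right) - 457137 = \left(-2187 + 2790\right) - 457137 = 603 - 457137 = -456534$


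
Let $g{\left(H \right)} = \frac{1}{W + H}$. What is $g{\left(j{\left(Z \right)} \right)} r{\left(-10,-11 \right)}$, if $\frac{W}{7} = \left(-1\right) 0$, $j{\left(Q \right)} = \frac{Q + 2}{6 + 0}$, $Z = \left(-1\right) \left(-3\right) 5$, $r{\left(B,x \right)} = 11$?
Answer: $\frac{66}{17} \approx 3.8824$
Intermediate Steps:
$Z = 15$ ($Z = 3 \cdot 5 = 15$)
$j{\left(Q \right)} = \frac{1}{3} + \frac{Q}{6}$ ($j{\left(Q \right)} = \frac{2 + Q}{6} = \left(2 + Q\right) \frac{1}{6} = \frac{1}{3} + \frac{Q}{6}$)
$W = 0$ ($W = 7 \left(\left(-1\right) 0\right) = 7 \cdot 0 = 0$)
$g{\left(H \right)} = \frac{1}{H}$ ($g{\left(H \right)} = \frac{1}{0 + H} = \frac{1}{H}$)
$g{\left(j{\left(Z \right)} \right)} r{\left(-10,-11 \right)} = \frac{1}{\frac{1}{3} + \frac{1}{6} \cdot 15} \cdot 11 = \frac{1}{\frac{1}{3} + \frac{5}{2}} \cdot 11 = \frac{1}{\frac{17}{6}} \cdot 11 = \frac{6}{17} \cdot 11 = \frac{66}{17}$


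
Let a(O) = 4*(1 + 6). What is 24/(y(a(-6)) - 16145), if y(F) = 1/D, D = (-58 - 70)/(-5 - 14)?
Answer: -1024/688847 ≈ -0.0014865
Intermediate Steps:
D = 128/19 (D = -128/(-19) = -128*(-1/19) = 128/19 ≈ 6.7368)
a(O) = 28 (a(O) = 4*7 = 28)
y(F) = 19/128 (y(F) = 1/(128/19) = 19/128)
24/(y(a(-6)) - 16145) = 24/(19/128 - 16145) = 24/(-2066541/128) = -128/2066541*24 = -1024/688847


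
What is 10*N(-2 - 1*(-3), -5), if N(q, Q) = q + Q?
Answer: -40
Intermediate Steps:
N(q, Q) = Q + q
10*N(-2 - 1*(-3), -5) = 10*(-5 + (-2 - 1*(-3))) = 10*(-5 + (-2 + 3)) = 10*(-5 + 1) = 10*(-4) = -40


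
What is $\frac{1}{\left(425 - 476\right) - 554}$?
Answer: $- \frac{1}{605} \approx -0.0016529$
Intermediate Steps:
$\frac{1}{\left(425 - 476\right) - 554} = \frac{1}{-51 - 554} = \frac{1}{-605} = - \frac{1}{605}$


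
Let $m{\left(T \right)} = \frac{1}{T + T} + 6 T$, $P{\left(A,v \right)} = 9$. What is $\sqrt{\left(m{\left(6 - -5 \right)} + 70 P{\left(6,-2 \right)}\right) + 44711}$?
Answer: $\frac{3 \sqrt{2441890}}{22} \approx 213.09$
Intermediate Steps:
$m{\left(T \right)} = \frac{1}{2 T} + 6 T$
$\sqrt{\left(m{\left(6 - -5 \right)} + 70 P{\left(6,-2 \right)}\right) + 44711} = \sqrt{\left(\left(\frac{1}{2 \left(6 - -5\right)} + 6 \left(6 - -5\right)\right) + 70 \cdot 9\right) + 44711} = \sqrt{\left(\left(\frac{1}{2 \left(6 + 5\right)} + 6 \left(6 + 5\right)\right) + 630\right) + 44711} = \sqrt{\left(\left(\frac{1}{2 \cdot 11} + 6 \cdot 11\right) + 630\right) + 44711} = \sqrt{\left(\left(\frac{1}{2} \cdot \frac{1}{11} + 66\right) + 630\right) + 44711} = \sqrt{\left(\left(\frac{1}{22} + 66\right) + 630\right) + 44711} = \sqrt{\left(\frac{1453}{22} + 630\right) + 44711} = \sqrt{\frac{15313}{22} + 44711} = \sqrt{\frac{998955}{22}} = \frac{3 \sqrt{2441890}}{22}$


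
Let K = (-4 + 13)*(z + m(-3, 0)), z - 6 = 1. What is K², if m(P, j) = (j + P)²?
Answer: 20736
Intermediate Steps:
m(P, j) = (P + j)²
z = 7 (z = 6 + 1 = 7)
K = 144 (K = (-4 + 13)*(7 + (-3 + 0)²) = 9*(7 + (-3)²) = 9*(7 + 9) = 9*16 = 144)
K² = 144² = 20736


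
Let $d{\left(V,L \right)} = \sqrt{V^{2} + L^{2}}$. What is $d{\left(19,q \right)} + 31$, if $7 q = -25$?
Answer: $31 + \frac{\sqrt{18314}}{7} \approx 50.333$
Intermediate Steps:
$q = - \frac{25}{7}$ ($q = \frac{1}{7} \left(-25\right) = - \frac{25}{7} \approx -3.5714$)
$d{\left(V,L \right)} = \sqrt{L^{2} + V^{2}}$
$d{\left(19,q \right)} + 31 = \sqrt{\left(- \frac{25}{7}\right)^{2} + 19^{2}} + 31 = \sqrt{\frac{625}{49} + 361} + 31 = \sqrt{\frac{18314}{49}} + 31 = \frac{\sqrt{18314}}{7} + 31 = 31 + \frac{\sqrt{18314}}{7}$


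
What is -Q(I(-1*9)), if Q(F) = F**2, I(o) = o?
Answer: -81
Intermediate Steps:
-Q(I(-1*9)) = -(-1*9)**2 = -1*(-9)**2 = -1*81 = -81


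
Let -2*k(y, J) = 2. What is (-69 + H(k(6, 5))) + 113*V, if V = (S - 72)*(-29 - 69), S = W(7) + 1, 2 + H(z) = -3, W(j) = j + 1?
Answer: 697588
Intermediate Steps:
W(j) = 1 + j
k(y, J) = -1 (k(y, J) = -½*2 = -1)
H(z) = -5 (H(z) = -2 - 3 = -5)
S = 9 (S = (1 + 7) + 1 = 8 + 1 = 9)
V = 6174 (V = (9 - 72)*(-29 - 69) = -63*(-98) = 6174)
(-69 + H(k(6, 5))) + 113*V = (-69 - 5) + 113*6174 = -74 + 697662 = 697588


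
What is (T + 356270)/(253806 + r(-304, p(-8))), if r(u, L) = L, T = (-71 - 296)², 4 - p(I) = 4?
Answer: 23379/12086 ≈ 1.9344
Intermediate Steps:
p(I) = 0 (p(I) = 4 - 1*4 = 4 - 4 = 0)
T = 134689 (T = (-367)² = 134689)
(T + 356270)/(253806 + r(-304, p(-8))) = (134689 + 356270)/(253806 + 0) = 490959/253806 = 490959*(1/253806) = 23379/12086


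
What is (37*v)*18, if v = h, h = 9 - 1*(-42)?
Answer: 33966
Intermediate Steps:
h = 51 (h = 9 + 42 = 51)
v = 51
(37*v)*18 = (37*51)*18 = 1887*18 = 33966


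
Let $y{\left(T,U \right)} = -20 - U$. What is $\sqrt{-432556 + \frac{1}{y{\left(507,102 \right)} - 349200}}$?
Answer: $\frac{3 i \sqrt{5864779751313514}}{349322} \approx 657.69 i$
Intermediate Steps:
$\sqrt{-432556 + \frac{1}{y{\left(507,102 \right)} - 349200}} = \sqrt{-432556 + \frac{1}{\left(-20 - 102\right) - 349200}} = \sqrt{-432556 + \frac{1}{-122 - 349200}} = \sqrt{-432556 + \frac{1}{-349322}} = \sqrt{-432556 - \frac{1}{349322}} = \sqrt{- \frac{151101327033}{349322}} = \frac{3 i \sqrt{5864779751313514}}{349322}$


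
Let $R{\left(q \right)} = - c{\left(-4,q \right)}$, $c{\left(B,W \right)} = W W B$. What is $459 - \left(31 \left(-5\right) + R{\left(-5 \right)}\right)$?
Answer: $514$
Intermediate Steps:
$c{\left(B,W \right)} = B W^{2}$ ($c{\left(B,W \right)} = W^{2} B = B W^{2}$)
$R{\left(q \right)} = 4 q^{2}$ ($R{\left(q \right)} = - \left(-4\right) q^{2} = 4 q^{2}$)
$459 - \left(31 \left(-5\right) + R{\left(-5 \right)}\right) = 459 - \left(31 \left(-5\right) + 4 \left(-5\right)^{2}\right) = 459 - \left(-155 + 4 \cdot 25\right) = 459 - \left(-155 + 100\right) = 459 - -55 = 459 + 55 = 514$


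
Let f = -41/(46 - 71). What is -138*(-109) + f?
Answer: 376091/25 ≈ 15044.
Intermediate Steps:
f = 41/25 (f = -41/(-25) = -41*(-1/25) = 41/25 ≈ 1.6400)
-138*(-109) + f = -138*(-109) + 41/25 = 15042 + 41/25 = 376091/25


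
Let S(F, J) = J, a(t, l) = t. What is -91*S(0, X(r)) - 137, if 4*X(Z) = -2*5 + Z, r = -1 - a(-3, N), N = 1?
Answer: 45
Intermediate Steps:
r = 2 (r = -1 - 1*(-3) = -1 + 3 = 2)
X(Z) = -5/2 + Z/4 (X(Z) = (-2*5 + Z)/4 = (-10 + Z)/4 = -5/2 + Z/4)
-91*S(0, X(r)) - 137 = -91*(-5/2 + (¼)*2) - 137 = -91*(-5/2 + ½) - 137 = -91*(-2) - 137 = 182 - 137 = 45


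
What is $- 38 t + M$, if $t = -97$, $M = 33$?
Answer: $3719$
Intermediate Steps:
$- 38 t + M = \left(-38\right) \left(-97\right) + 33 = 3686 + 33 = 3719$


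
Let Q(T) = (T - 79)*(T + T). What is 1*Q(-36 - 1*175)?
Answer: 122380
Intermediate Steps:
Q(T) = 2*T*(-79 + T) (Q(T) = (-79 + T)*(2*T) = 2*T*(-79 + T))
1*Q(-36 - 1*175) = 1*(2*(-36 - 1*175)*(-79 + (-36 - 1*175))) = 1*(2*(-36 - 175)*(-79 + (-36 - 175))) = 1*(2*(-211)*(-79 - 211)) = 1*(2*(-211)*(-290)) = 1*122380 = 122380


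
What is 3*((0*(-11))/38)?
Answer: 0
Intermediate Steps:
3*((0*(-11))/38) = 3*(0*(1/38)) = 3*0 = 0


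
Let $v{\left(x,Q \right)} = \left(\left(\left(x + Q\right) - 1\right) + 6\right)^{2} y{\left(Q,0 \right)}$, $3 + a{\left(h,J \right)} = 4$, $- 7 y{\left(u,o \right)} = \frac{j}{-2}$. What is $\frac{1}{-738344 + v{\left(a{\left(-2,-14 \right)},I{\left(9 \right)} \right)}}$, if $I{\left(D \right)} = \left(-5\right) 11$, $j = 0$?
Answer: $- \frac{1}{738344} \approx -1.3544 \cdot 10^{-6}$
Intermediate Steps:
$I{\left(D \right)} = -55$
$y{\left(u,o \right)} = 0$ ($y{\left(u,o \right)} = - \frac{0 \frac{1}{-2}}{7} = - \frac{0 \left(- \frac{1}{2}\right)}{7} = \left(- \frac{1}{7}\right) 0 = 0$)
$a{\left(h,J \right)} = 1$ ($a{\left(h,J \right)} = -3 + 4 = 1$)
$v{\left(x,Q \right)} = 0$ ($v{\left(x,Q \right)} = \left(\left(\left(x + Q\right) - 1\right) + 6\right)^{2} \cdot 0 = \left(\left(\left(Q + x\right) - 1\right) + 6\right)^{2} \cdot 0 = \left(\left(-1 + Q + x\right) + 6\right)^{2} \cdot 0 = \left(5 + Q + x\right)^{2} \cdot 0 = 0$)
$\frac{1}{-738344 + v{\left(a{\left(-2,-14 \right)},I{\left(9 \right)} \right)}} = \frac{1}{-738344 + 0} = \frac{1}{-738344} = - \frac{1}{738344}$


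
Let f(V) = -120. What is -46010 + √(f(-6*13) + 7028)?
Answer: -46010 + 2*√1727 ≈ -45927.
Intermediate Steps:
-46010 + √(f(-6*13) + 7028) = -46010 + √(-120 + 7028) = -46010 + √6908 = -46010 + 2*√1727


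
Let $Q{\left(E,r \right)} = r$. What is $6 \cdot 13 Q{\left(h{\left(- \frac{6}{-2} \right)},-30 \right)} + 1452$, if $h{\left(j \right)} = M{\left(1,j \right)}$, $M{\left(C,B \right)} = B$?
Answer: $-888$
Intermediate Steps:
$h{\left(j \right)} = j$
$6 \cdot 13 Q{\left(h{\left(- \frac{6}{-2} \right)},-30 \right)} + 1452 = 6 \cdot 13 \left(-30\right) + 1452 = 78 \left(-30\right) + 1452 = -2340 + 1452 = -888$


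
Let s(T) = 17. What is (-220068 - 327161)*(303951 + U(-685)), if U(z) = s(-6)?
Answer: -166340104672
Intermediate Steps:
U(z) = 17
(-220068 - 327161)*(303951 + U(-685)) = (-220068 - 327161)*(303951 + 17) = -547229*303968 = -166340104672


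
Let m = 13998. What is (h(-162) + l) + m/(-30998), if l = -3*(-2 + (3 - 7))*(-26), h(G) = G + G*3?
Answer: -17303883/15499 ≈ -1116.5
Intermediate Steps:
h(G) = 4*G (h(G) = G + 3*G = 4*G)
l = -468 (l = -3*(-2 - 4)*(-26) = -3*(-6)*(-26) = 18*(-26) = -468)
(h(-162) + l) + m/(-30998) = (4*(-162) - 468) + 13998/(-30998) = (-648 - 468) + 13998*(-1/30998) = -1116 - 6999/15499 = -17303883/15499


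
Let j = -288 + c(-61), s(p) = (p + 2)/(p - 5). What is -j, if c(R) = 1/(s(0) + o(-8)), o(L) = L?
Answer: 12101/42 ≈ 288.12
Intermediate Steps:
s(p) = (2 + p)/(-5 + p)
c(R) = -5/42 (c(R) = 1/((2 + 0)/(-5 + 0) - 8) = 1/(2/(-5) - 8) = 1/(-⅕*2 - 8) = 1/(-⅖ - 8) = 1/(-42/5) = -5/42)
j = -12101/42 (j = -288 - 5/42 = -12101/42 ≈ -288.12)
-j = -1*(-12101/42) = 12101/42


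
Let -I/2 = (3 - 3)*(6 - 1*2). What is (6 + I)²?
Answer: 36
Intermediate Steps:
I = 0 (I = -2*(3 - 3)*(6 - 1*2) = -0*(6 - 2) = -0*4 = -2*0 = 0)
(6 + I)² = (6 + 0)² = 6² = 36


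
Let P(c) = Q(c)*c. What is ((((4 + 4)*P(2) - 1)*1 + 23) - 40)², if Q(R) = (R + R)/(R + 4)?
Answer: 484/9 ≈ 53.778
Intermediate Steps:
Q(R) = 2*R/(4 + R) (Q(R) = (2*R)/(4 + R) = 2*R/(4 + R))
P(c) = 2*c²/(4 + c) (P(c) = (2*c/(4 + c))*c = 2*c²/(4 + c))
((((4 + 4)*P(2) - 1)*1 + 23) - 40)² = ((((4 + 4)*(2*2²/(4 + 2)) - 1)*1 + 23) - 40)² = (((8*(2*4/6) - 1)*1 + 23) - 40)² = (((8*(2*4*(⅙)) - 1)*1 + 23) - 40)² = (((8*(4/3) - 1)*1 + 23) - 40)² = (((32/3 - 1)*1 + 23) - 40)² = (((29/3)*1 + 23) - 40)² = ((29/3 + 23) - 40)² = (98/3 - 40)² = (-22/3)² = 484/9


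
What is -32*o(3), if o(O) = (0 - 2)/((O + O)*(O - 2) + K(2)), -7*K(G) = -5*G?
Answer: 112/13 ≈ 8.6154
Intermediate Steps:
K(G) = 5*G/7 (K(G) = -(-5)*G/7 = 5*G/7)
o(O) = -2/(10/7 + 2*O*(-2 + O)) (o(O) = (0 - 2)/((O + O)*(O - 2) + (5/7)*2) = -2/((2*O)*(-2 + O) + 10/7) = -2/(2*O*(-2 + O) + 10/7) = -2/(10/7 + 2*O*(-2 + O)))
-32*o(3) = -(-224)/(5 - 14*3 + 7*3²) = -(-224)/(5 - 42 + 7*9) = -(-224)/(5 - 42 + 63) = -(-224)/26 = -32*(-7/26) = 112/13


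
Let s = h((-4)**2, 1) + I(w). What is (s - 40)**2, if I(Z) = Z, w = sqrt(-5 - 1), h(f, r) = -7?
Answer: (47 - I*sqrt(6))**2 ≈ 2203.0 - 230.25*I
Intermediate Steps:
w = I*sqrt(6) (w = sqrt(-6) = I*sqrt(6) ≈ 2.4495*I)
s = -7 + I*sqrt(6) ≈ -7.0 + 2.4495*I
(s - 40)**2 = ((-7 + I*sqrt(6)) - 40)**2 = (-47 + I*sqrt(6))**2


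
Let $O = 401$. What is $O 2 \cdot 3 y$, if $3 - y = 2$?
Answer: $2406$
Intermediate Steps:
$y = 1$ ($y = 3 - 2 = 1$)
$O 2 \cdot 3 y = 401 \cdot 2 \cdot 3 \cdot 1 = 401 \cdot 6 \cdot 1 = 401 \cdot 6 = 2406$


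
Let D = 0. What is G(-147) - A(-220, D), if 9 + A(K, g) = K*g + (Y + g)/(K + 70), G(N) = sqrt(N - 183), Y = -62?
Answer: 644/75 + I*sqrt(330) ≈ 8.5867 + 18.166*I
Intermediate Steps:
G(N) = sqrt(-183 + N)
A(K, g) = -9 + K*g + (-62 + g)/(70 + K) (A(K, g) = -9 + (K*g + (-62 + g)/(K + 70)) = -9 + (K*g + (-62 + g)/(70 + K)) = -9 + K*g + (-62 + g)/(70 + K))
G(-147) - A(-220, D) = sqrt(-183 - 147) - (-692 + 0 - 9*(-220) + 0*(-220)**2 + 70*(-220)*0)/(70 - 220) = sqrt(-330) - (-692 + 0 + 1980 + 0*48400 + 0)/(-150) = I*sqrt(330) - (-1)*(-692 + 0 + 1980 + 0 + 0)/150 = I*sqrt(330) - (-1)*1288/150 = I*sqrt(330) - 1*(-644/75) = I*sqrt(330) + 644/75 = 644/75 + I*sqrt(330)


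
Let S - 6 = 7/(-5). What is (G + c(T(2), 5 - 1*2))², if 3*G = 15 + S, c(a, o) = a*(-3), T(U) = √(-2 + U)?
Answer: 9604/225 ≈ 42.684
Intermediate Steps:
S = 23/5 (S = 6 + 7/(-5) = 6 + 7*(-⅕) = 6 - 7/5 = 23/5 ≈ 4.6000)
c(a, o) = -3*a
G = 98/15 (G = (15 + 23/5)/3 = (⅓)*(98/5) = 98/15 ≈ 6.5333)
(G + c(T(2), 5 - 1*2))² = (98/15 - 3*√(-2 + 2))² = (98/15 - 3*√0)² = (98/15 - 3*0)² = (98/15 + 0)² = (98/15)² = 9604/225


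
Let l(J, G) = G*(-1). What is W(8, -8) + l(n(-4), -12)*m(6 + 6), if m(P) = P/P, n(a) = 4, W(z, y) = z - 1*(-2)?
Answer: 22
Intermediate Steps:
W(z, y) = 2 + z (W(z, y) = z + 2 = 2 + z)
l(J, G) = -G
m(P) = 1
W(8, -8) + l(n(-4), -12)*m(6 + 6) = (2 + 8) - 1*(-12)*1 = 10 + 12*1 = 10 + 12 = 22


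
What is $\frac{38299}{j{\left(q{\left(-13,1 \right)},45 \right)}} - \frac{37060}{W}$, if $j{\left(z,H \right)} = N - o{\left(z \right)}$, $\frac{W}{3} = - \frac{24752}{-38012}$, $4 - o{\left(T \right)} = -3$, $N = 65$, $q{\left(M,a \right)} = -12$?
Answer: $- \frac{22302631}{1218} \approx -18311.0$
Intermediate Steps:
$o{\left(T \right)} = 7$ ($o{\left(T \right)} = 4 - -3 = 4 + 3 = 7$)
$W = \frac{84}{43}$ ($W = 3 \left(- \frac{24752}{-38012}\right) = 3 \left(\left(-24752\right) \left(- \frac{1}{38012}\right)\right) = 3 \cdot \frac{28}{43} = \frac{84}{43} \approx 1.9535$)
$j{\left(z,H \right)} = 58$ ($j{\left(z,H \right)} = 65 - 7 = 58$)
$\frac{38299}{j{\left(q{\left(-13,1 \right)},45 \right)}} - \frac{37060}{W} = \frac{38299}{58} - \frac{37060}{\frac{84}{43}} = 38299 \cdot \frac{1}{58} - \frac{398395}{21} = \frac{38299}{58} - \frac{398395}{21} = - \frac{22302631}{1218}$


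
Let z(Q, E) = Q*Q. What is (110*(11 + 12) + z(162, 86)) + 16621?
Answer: 45395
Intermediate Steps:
z(Q, E) = Q**2
(110*(11 + 12) + z(162, 86)) + 16621 = (110*(11 + 12) + 162**2) + 16621 = (110*23 + 26244) + 16621 = (2530 + 26244) + 16621 = 28774 + 16621 = 45395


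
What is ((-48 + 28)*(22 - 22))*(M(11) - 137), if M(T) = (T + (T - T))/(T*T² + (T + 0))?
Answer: 0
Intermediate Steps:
M(T) = T/(T + T³) (M(T) = (T + 0)/(T³ + T) = T/(T + T³))
((-48 + 28)*(22 - 22))*(M(11) - 137) = ((-48 + 28)*(22 - 22))*(1/(1 + 11²) - 137) = (-20*0)*(1/(1 + 121) - 137) = 0*(1/122 - 137) = 0*(-16713/122) = 0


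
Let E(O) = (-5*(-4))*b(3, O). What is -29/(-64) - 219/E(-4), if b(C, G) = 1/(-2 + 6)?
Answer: -13871/320 ≈ -43.347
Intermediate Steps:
b(C, G) = 1/4
E(O) = 5 (E(O) = -5*(-4)*(1/4) = 20*(1/4) = 5)
-29/(-64) - 219/E(-4) = -29/(-64) - 219/5 = -29*(-1/64) - 219*1/5 = 29/64 - 219/5 = -13871/320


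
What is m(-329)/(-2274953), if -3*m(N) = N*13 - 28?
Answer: -1435/2274953 ≈ -0.00063078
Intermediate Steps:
m(N) = 28/3 - 13*N/3 (m(N) = -(N*13 - 28)/3 = -(13*N - 28)/3 = -(-28 + 13*N)/3 = 28/3 - 13*N/3)
m(-329)/(-2274953) = (28/3 - 13/3*(-329))/(-2274953) = (28/3 + 4277/3)*(-1/2274953) = 1435*(-1/2274953) = -1435/2274953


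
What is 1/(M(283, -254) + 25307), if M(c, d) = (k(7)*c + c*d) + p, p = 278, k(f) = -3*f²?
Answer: -1/87898 ≈ -1.1377e-5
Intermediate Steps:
M(c, d) = 278 - 147*c + c*d (M(c, d) = ((-3*7²)*c + c*d) + 278 = ((-3*49)*c + c*d) + 278 = (-147*c + c*d) + 278 = 278 - 147*c + c*d)
1/(M(283, -254) + 25307) = 1/((278 - 147*283 + 283*(-254)) + 25307) = 1/((278 - 41601 - 71882) + 25307) = 1/(-113205 + 25307) = 1/(-87898) = -1/87898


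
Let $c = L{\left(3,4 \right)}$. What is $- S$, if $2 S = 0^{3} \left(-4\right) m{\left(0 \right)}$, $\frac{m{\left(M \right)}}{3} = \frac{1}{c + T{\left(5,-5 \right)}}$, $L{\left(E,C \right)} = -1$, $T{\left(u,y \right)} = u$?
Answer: $0$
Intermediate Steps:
$c = -1$
$m{\left(M \right)} = \frac{3}{4}$ ($m{\left(M \right)} = \frac{3}{-1 + 5} = \frac{3}{4}$)
$S = 0$ ($S = \frac{0^{3} \left(-4\right) \frac{3}{4}}{2} = \frac{0 \left(-4\right) \frac{3}{4}}{2} = \frac{0 \cdot \frac{3}{4}}{2} = \frac{1}{2} \cdot 0 = 0$)
$- S = \left(-1\right) 0 = 0$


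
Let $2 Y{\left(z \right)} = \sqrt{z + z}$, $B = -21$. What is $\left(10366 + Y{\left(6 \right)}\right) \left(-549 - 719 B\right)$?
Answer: $150825300 + 14550 \sqrt{3} \approx 1.5085 \cdot 10^{8}$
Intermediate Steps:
$Y{\left(z \right)} = \frac{\sqrt{2} \sqrt{z}}{2}$ ($Y{\left(z \right)} = \frac{\sqrt{z + z}}{2} = \frac{\sqrt{2 z}}{2} = \frac{\sqrt{2} \sqrt{z}}{2}$)
$\left(10366 + Y{\left(6 \right)}\right) \left(-549 - 719 B\right) = \left(10366 + \frac{\sqrt{2} \sqrt{6}}{2}\right) \left(-549 - -15099\right) = \left(10366 + \sqrt{3}\right) \left(-549 + 15099\right) = \left(10366 + \sqrt{3}\right) 14550 = 150825300 + 14550 \sqrt{3}$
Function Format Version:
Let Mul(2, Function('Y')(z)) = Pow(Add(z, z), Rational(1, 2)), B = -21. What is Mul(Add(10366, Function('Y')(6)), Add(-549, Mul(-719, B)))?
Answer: Add(150825300, Mul(14550, Pow(3, Rational(1, 2)))) ≈ 1.5085e+8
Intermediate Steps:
Function('Y')(z) = Mul(Rational(1, 2), Pow(2, Rational(1, 2)), Pow(z, Rational(1, 2))) (Function('Y')(z) = Mul(Rational(1, 2), Pow(Add(z, z), Rational(1, 2))) = Mul(Rational(1, 2), Pow(Mul(2, z), Rational(1, 2))) = Mul(Rational(1, 2), Mul(Pow(2, Rational(1, 2)), Pow(z, Rational(1, 2)))) = Mul(Rational(1, 2), Pow(2, Rational(1, 2)), Pow(z, Rational(1, 2))))
Mul(Add(10366, Function('Y')(6)), Add(-549, Mul(-719, B))) = Mul(Add(10366, Mul(Rational(1, 2), Pow(2, Rational(1, 2)), Pow(6, Rational(1, 2)))), Add(-549, Mul(-719, -21))) = Mul(Add(10366, Pow(3, Rational(1, 2))), Add(-549, 15099)) = Mul(Add(10366, Pow(3, Rational(1, 2))), 14550) = Add(150825300, Mul(14550, Pow(3, Rational(1, 2))))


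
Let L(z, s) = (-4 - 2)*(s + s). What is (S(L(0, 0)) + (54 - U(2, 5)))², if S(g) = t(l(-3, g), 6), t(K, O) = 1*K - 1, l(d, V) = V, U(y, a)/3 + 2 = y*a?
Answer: 841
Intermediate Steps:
U(y, a) = -6 + 3*a*y (U(y, a) = -6 + 3*(y*a) = -6 + 3*(a*y) = -6 + 3*a*y)
L(z, s) = -12*s
t(K, O) = -1 + K (t(K, O) = K - 1 = -1 + K)
S(g) = -1 + g
(S(L(0, 0)) + (54 - U(2, 5)))² = ((-1 - 12*0) + (54 - (-6 + 3*5*2)))² = ((-1 + 0) + (54 - (-6 + 30)))² = (-1 + (54 - 1*24))² = (-1 + (54 - 24))² = (-1 + 30)² = 29² = 841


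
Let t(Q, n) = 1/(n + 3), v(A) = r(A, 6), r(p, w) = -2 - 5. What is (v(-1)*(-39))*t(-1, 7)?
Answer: 273/10 ≈ 27.300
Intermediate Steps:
r(p, w) = -7
v(A) = -7
t(Q, n) = 1/(3 + n)
(v(-1)*(-39))*t(-1, 7) = (-7*(-39))/(3 + 7) = 273/10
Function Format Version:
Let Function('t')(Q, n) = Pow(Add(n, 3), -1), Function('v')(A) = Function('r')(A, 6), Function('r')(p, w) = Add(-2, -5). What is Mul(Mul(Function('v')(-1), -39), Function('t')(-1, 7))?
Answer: Rational(273, 10) ≈ 27.300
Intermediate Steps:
Function('r')(p, w) = -7
Function('v')(A) = -7
Function('t')(Q, n) = Pow(Add(3, n), -1)
Mul(Mul(Function('v')(-1), -39), Function('t')(-1, 7)) = Mul(Mul(-7, -39), Pow(Add(3, 7), -1)) = Mul(273, Pow(10, -1)) = Mul(273, Rational(1, 10)) = Rational(273, 10)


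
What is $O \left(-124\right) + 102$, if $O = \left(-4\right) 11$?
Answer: $5558$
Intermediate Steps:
$O = -44$
$O \left(-124\right) + 102 = \left(-44\right) \left(-124\right) + 102 = 5456 + 102 = 5558$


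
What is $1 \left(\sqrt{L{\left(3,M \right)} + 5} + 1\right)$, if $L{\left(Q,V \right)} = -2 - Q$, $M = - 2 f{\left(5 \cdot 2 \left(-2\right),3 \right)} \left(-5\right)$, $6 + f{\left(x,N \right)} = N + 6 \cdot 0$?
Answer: $1$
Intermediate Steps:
$f{\left(x,N \right)} = -6 + N$ ($f{\left(x,N \right)} = -6 + \left(N + 6 \cdot 0\right) = -6 + \left(N + 0\right) = -6 + N$)
$M = -30$ ($M = - 2 \left(-6 + 3\right) \left(-5\right) = \left(-2\right) \left(-3\right) \left(-5\right) = 6 \left(-5\right) = -30$)
$1 \left(\sqrt{L{\left(3,M \right)} + 5} + 1\right) = 1 \left(\sqrt{\left(-2 - 3\right) + 5} + 1\right) = 1 \left(\sqrt{-5 + 5} + 1\right) = 1 \left(\sqrt{0} + 1\right) = 1 \left(0 + 1\right) = 1 \cdot 1 = 1$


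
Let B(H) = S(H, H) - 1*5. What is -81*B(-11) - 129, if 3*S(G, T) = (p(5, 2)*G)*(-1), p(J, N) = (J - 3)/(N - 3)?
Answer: 870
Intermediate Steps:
p(J, N) = (-3 + J)/(-3 + N)
S(G, T) = 2*G/3 (S(G, T) = ((((-3 + 5)/(-3 + 2))*G)*(-1))/3 = (((2/(-1))*G)*(-1))/3 = (((-1*2)*G)*(-1))/3 = (-2*G*(-1))/3 = (2*G)/3 = 2*G/3)
B(H) = -5 + 2*H/3 (B(H) = 2*H/3 - 1*5 = 2*H/3 - 5 = -5 + 2*H/3)
-81*B(-11) - 129 = -81*(-5 + (2/3)*(-11)) - 129 = -81*(-5 - 22/3) - 129 = -81*(-37/3) - 129 = 999 - 129 = 870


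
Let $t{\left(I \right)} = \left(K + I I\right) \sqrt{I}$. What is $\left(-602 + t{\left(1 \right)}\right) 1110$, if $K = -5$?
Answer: $-672660$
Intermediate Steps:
$t{\left(I \right)} = \sqrt{I} \left(-5 + I^{2}\right)$ ($t{\left(I \right)} = \left(-5 + I I\right) \sqrt{I} = \left(-5 + I^{2}\right) \sqrt{I} = \sqrt{I} \left(-5 + I^{2}\right)$)
$\left(-602 + t{\left(1 \right)}\right) 1110 = \left(-602 + \sqrt{1} \left(-5 + 1^{2}\right)\right) 1110 = \left(-602 + 1 \left(-5 + 1\right)\right) 1110 = \left(-602 + 1 \left(-4\right)\right) 1110 = \left(-602 - 4\right) 1110 = \left(-606\right) 1110 = -672660$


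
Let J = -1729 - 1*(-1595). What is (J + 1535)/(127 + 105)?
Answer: 1401/232 ≈ 6.0388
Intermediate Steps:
J = -134 (J = -1729 + 1595 = -134)
(J + 1535)/(127 + 105) = (-134 + 1535)/(127 + 105) = 1401/232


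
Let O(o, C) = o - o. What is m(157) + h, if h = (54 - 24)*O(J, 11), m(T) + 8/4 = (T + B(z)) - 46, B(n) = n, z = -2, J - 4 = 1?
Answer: 107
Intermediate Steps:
J = 5 (J = 4 + 1 = 5)
O(o, C) = 0
m(T) = -50 + T (m(T) = -2 + ((T - 2) - 46) = -2 + ((-2 + T) - 46) = -2 + (-48 + T) = -50 + T)
h = 0 (h = (54 - 24)*0 = 30*0 = 0)
m(157) + h = (-50 + 157) + 0 = 107 + 0 = 107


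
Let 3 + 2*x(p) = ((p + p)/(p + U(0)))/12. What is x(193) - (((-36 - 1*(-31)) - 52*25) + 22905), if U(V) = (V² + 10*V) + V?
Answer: -259217/12 ≈ -21601.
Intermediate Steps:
U(V) = V² + 11*V
x(p) = -17/12 (x(p) = -3/2 + (((p + p)/(p + 0*(11 + 0)))/12)/2 = -3/2 + (((2*p)/(p + 0*11))*(1/12))/2 = -3/2 + (((2*p)/(p + 0))*(1/12))/2 = -3/2 + (((2*p)/p)*(1/12))/2 = -3/2 + (2*(1/12))/2 = -3/2 + (½)*(⅙) = -3/2 + 1/12 = -17/12)
x(193) - (((-36 - 1*(-31)) - 52*25) + 22905) = -17/12 - (((-36 - 1*(-31)) - 52*25) + 22905) = -17/12 - (((-36 + 31) - 1300) + 22905) = -17/12 - ((-5 - 1300) + 22905) = -17/12 - (-1305 + 22905) = -17/12 - 1*21600 = -17/12 - 21600 = -259217/12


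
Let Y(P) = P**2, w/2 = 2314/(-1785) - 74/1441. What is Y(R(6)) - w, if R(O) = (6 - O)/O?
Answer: 6933128/2572185 ≈ 2.6954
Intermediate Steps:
R(O) = (6 - O)/O
w = -6933128/2572185 (w = 2*(2314/(-1785) - 74/1441) = 2*(2314*(-1/1785) - 74*1/1441) = 2*(-2314/1785 - 74/1441) = 2*(-3466564/2572185) = -6933128/2572185 ≈ -2.6954)
Y(R(6)) - w = ((6 - 1*6)/6)**2 - 1*(-6933128/2572185) = ((6 - 6)/6)**2 + 6933128/2572185 = ((1/6)*0)**2 + 6933128/2572185 = 0**2 + 6933128/2572185 = 0 + 6933128/2572185 = 6933128/2572185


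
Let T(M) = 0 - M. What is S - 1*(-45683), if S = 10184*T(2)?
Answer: 25315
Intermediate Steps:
T(M) = -M
S = -20368 (S = 10184*(-1*2) = 10184*(-2) = -20368)
S - 1*(-45683) = -20368 - 1*(-45683) = -20368 + 45683 = 25315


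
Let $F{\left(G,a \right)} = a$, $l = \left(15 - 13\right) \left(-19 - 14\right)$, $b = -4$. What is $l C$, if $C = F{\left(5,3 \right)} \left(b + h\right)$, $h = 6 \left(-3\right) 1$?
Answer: $4356$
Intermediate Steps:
$l = -66$ ($l = 2 \left(-33\right) = -66$)
$h = -18$ ($h = \left(-18\right) 1 = -18$)
$C = -66$ ($C = 3 \left(-4 - 18\right) = 3 \left(-22\right) = -66$)
$l C = \left(-66\right) \left(-66\right) = 4356$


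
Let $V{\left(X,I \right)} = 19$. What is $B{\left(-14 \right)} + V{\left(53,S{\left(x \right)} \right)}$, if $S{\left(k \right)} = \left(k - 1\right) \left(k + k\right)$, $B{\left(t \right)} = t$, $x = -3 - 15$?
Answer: $5$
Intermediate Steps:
$x = -18$ ($x = -3 - 15 = -18$)
$S{\left(k \right)} = 2 k \left(-1 + k\right)$ ($S{\left(k \right)} = \left(-1 + k\right) 2 k = 2 k \left(-1 + k\right)$)
$B{\left(-14 \right)} + V{\left(53,S{\left(x \right)} \right)} = -14 + 19 = 5$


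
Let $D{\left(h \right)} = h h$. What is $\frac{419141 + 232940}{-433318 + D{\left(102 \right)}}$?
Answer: $- \frac{652081}{422914} \approx -1.5419$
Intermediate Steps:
$D{\left(h \right)} = h^{2}$
$\frac{419141 + 232940}{-433318 + D{\left(102 \right)}} = \frac{419141 + 232940}{-433318 + 102^{2}} = \frac{652081}{-433318 + 10404} = \frac{652081}{-422914} = 652081 \left(- \frac{1}{422914}\right) = - \frac{652081}{422914}$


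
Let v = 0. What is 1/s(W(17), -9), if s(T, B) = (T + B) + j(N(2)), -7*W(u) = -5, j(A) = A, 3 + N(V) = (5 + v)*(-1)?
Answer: -7/114 ≈ -0.061404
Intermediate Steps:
N(V) = -8 (N(V) = -3 + (5 + 0)*(-1) = -3 + 5*(-1) = -3 - 5 = -8)
W(u) = 5/7 (W(u) = -⅐*(-5) = 5/7)
s(T, B) = -8 + B + T (s(T, B) = (T + B) - 8 = (B + T) - 8 = -8 + B + T)
1/s(W(17), -9) = 1/(-8 - 9 + 5/7) = 1/(-114/7) = -7/114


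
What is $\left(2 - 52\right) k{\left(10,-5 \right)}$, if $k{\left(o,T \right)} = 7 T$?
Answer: $1750$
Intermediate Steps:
$\left(2 - 52\right) k{\left(10,-5 \right)} = \left(2 - 52\right) 7 \left(-5\right) = \left(-50\right) \left(-35\right) = 1750$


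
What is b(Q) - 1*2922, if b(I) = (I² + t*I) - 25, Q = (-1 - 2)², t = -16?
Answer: -3010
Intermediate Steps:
Q = 9 (Q = (-3)² = 9)
b(I) = -25 + I² - 16*I (b(I) = (I² - 16*I) - 25 = -25 + I² - 16*I)
b(Q) - 1*2922 = (-25 + 9² - 16*9) - 1*2922 = (-25 + 81 - 144) - 2922 = -88 - 2922 = -3010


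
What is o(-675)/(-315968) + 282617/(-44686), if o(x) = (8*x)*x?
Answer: -15761149891/882459128 ≈ -17.860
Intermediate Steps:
o(x) = 8*x²
o(-675)/(-315968) + 282617/(-44686) = (8*(-675)²)/(-315968) + 282617/(-44686) = (8*455625)*(-1/315968) + 282617*(-1/44686) = 3645000*(-1/315968) - 282617/44686 = -455625/39496 - 282617/44686 = -15761149891/882459128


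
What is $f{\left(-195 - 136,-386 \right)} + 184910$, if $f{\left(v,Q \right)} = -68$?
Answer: $184842$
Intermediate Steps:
$f{\left(-195 - 136,-386 \right)} + 184910 = -68 + 184910 = 184842$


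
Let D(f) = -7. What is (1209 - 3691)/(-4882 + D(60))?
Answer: 2482/4889 ≈ 0.50767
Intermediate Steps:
(1209 - 3691)/(-4882 + D(60)) = (1209 - 3691)/(-4882 - 7) = -2482/(-4889) = -2482*(-1/4889) = 2482/4889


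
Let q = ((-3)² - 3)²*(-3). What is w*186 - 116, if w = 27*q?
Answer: -542492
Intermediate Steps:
q = -108 (q = (9 - 3)²*(-3) = 6²*(-3) = 36*(-3) = -108)
w = -2916 (w = 27*(-108) = -2916)
w*186 - 116 = -2916*186 - 116 = -542376 - 116 = -542492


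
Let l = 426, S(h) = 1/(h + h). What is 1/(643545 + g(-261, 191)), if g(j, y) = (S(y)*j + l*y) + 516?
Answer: 382/277112853 ≈ 1.3785e-6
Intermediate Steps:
S(h) = 1/(2*h)
g(j, y) = 516 + 426*y + j/(2*y) (g(j, y) = ((1/(2*y))*j + 426*y) + 516 = (j/(2*y) + 426*y) + 516 = (426*y + j/(2*y)) + 516 = 516 + 426*y + j/(2*y))
1/(643545 + g(-261, 191)) = 1/(643545 + (516 + 426*191 + (½)*(-261)/191)) = 1/(643545 + (516 + 81366 + (½)*(-261)*(1/191))) = 1/(643545 + (516 + 81366 - 261/382)) = 1/(643545 + 31278663/382) = 1/(277112853/382) = 382/277112853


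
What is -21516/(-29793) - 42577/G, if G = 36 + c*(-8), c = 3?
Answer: -422746123/119172 ≈ -3547.4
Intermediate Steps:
G = 12 (G = 36 + 3*(-8) = 36 - 24 = 12)
-21516/(-29793) - 42577/G = -21516/(-29793) - 42577/12 = -21516*(-1/29793) - 42577*1/12 = 7172/9931 - 42577/12 = -422746123/119172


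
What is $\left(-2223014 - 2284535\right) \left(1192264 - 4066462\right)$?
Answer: $12955588320702$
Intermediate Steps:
$\left(-2223014 - 2284535\right) \left(1192264 - 4066462\right) = \left(-2223014 - 2284535\right) \left(-2874198\right) = \left(-4507549\right) \left(-2874198\right) = 12955588320702$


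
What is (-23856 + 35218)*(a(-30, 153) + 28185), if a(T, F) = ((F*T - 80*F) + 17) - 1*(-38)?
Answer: 129640420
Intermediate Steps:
a(T, F) = 55 - 80*F + F*T (a(T, F) = ((-80*F + F*T) + 17) + 38 = (17 - 80*F + F*T) + 38 = 55 - 80*F + F*T)
(-23856 + 35218)*(a(-30, 153) + 28185) = (-23856 + 35218)*((55 - 80*153 + 153*(-30)) + 28185) = 11362*((55 - 12240 - 4590) + 28185) = 11362*(-16775 + 28185) = 11362*11410 = 129640420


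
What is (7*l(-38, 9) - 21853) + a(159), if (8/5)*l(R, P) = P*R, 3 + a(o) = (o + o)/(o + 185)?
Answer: -1004107/43 ≈ -23351.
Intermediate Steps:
a(o) = -3 + 2*o/(185 + o) (a(o) = -3 + (o + o)/(o + 185) = -3 + (2*o)/(185 + o) = -3 + 2*o/(185 + o))
l(R, P) = 5*P*R/8 (l(R, P) = 5*(P*R)/8 = 5*P*R/8)
(7*l(-38, 9) - 21853) + a(159) = (7*((5/8)*9*(-38)) - 21853) + (-555 - 1*159)/(185 + 159) = (7*(-855/4) - 21853) + (-555 - 159)/344 = (-5985/4 - 21853) + (1/344)*(-714) = -93397/4 - 357/172 = -1004107/43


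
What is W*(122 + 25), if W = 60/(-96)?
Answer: -735/8 ≈ -91.875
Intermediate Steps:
W = -5/8 (W = 60*(-1/96) = -5/8 ≈ -0.62500)
W*(122 + 25) = -5*(122 + 25)/8 = -5/8*147 = -735/8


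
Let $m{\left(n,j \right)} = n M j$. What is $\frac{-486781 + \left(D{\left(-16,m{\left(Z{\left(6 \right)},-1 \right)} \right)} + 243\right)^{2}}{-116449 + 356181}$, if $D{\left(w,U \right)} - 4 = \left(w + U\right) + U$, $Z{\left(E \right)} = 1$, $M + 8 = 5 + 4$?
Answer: $- \frac{108585}{59933} \approx -1.8118$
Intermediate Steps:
$M = 1$ ($M = -8 + \left(5 + 4\right) = -8 + 9 = 1$)
$m{\left(n,j \right)} = j n$ ($m{\left(n,j \right)} = n 1 j = n j = j n$)
$D{\left(w,U \right)} = 4 + w + 2 U$ ($D{\left(w,U \right)} = 4 + \left(\left(w + U\right) + U\right) = 4 + \left(\left(U + w\right) + U\right) = 4 + \left(w + 2 U\right) = 4 + w + 2 U$)
$\frac{-486781 + \left(D{\left(-16,m{\left(Z{\left(6 \right)},-1 \right)} \right)} + 243\right)^{2}}{-116449 + 356181} = \frac{-486781 + \left(\left(4 - 16 + 2 \left(\left(-1\right) 1\right)\right) + 243\right)^{2}}{-116449 + 356181} = \frac{-486781 + \left(\left(4 - 16 + 2 \left(-1\right)\right) + 243\right)^{2}}{239732} = \left(-486781 + \left(\left(4 - 16 - 2\right) + 243\right)^{2}\right) \frac{1}{239732} = \left(-486781 + \left(-14 + 243\right)^{2}\right) \frac{1}{239732} = \left(-486781 + 229^{2}\right) \frac{1}{239732} = \left(-486781 + 52441\right) \frac{1}{239732} = \left(-434340\right) \frac{1}{239732} = - \frac{108585}{59933}$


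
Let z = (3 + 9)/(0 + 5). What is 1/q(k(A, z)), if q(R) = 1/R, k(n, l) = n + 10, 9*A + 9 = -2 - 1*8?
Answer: 71/9 ≈ 7.8889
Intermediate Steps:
z = 12/5 ≈ 2.4000
A = -19/9 (A = -1 + (-2 - 1*8)/9 = -1 + (-2 - 8)/9 = -1 + (⅑)*(-10) = -1 - 10/9 = -19/9 ≈ -2.1111)
k(n, l) = 10 + n
1/q(k(A, z)) = 1/(1/(10 - 19/9)) = 1/(1/(71/9)) = 1/(9/71) = 71/9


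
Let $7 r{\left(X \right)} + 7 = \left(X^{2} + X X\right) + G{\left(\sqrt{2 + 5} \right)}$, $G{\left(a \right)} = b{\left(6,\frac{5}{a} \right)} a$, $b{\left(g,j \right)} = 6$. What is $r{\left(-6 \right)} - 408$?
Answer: $- \frac{2791}{7} + \frac{6 \sqrt{7}}{7} \approx -396.45$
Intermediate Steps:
$G{\left(a \right)} = 6 a$
$r{\left(X \right)} = -1 + \frac{2 X^{2}}{7} + \frac{6 \sqrt{7}}{7}$ ($r{\left(X \right)} = -1 + \frac{\left(X^{2} + X X\right) + 6 \sqrt{2 + 5}}{7} = -1 + \frac{\left(X^{2} + X^{2}\right) + 6 \sqrt{7}}{7} = -1 + \frac{2 X^{2} + 6 \sqrt{7}}{7} = -1 + \left(\frac{2 X^{2}}{7} + \frac{6 \sqrt{7}}{7}\right) = -1 + \frac{2 X^{2}}{7} + \frac{6 \sqrt{7}}{7}$)
$r{\left(-6 \right)} - 408 = \left(-1 + \frac{2 \left(-6\right)^{2}}{7} + \frac{6 \sqrt{7}}{7}\right) - 408 = \left(-1 + \frac{2}{7} \cdot 36 + \frac{6 \sqrt{7}}{7}\right) - 408 = \left(-1 + \frac{72}{7} + \frac{6 \sqrt{7}}{7}\right) - 408 = \left(\frac{65}{7} + \frac{6 \sqrt{7}}{7}\right) - 408 = - \frac{2791}{7} + \frac{6 \sqrt{7}}{7}$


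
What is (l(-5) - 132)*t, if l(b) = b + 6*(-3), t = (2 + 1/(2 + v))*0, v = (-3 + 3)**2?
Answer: 0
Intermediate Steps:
v = 0 (v = 0**2 = 0)
t = 0 (t = (2 + 1/(2 + 0))*0 = (2 + 1/2)*0 = (5/2)*0 = 0)
l(b) = -18 + b (l(b) = b - 18 = -18 + b)
(l(-5) - 132)*t = ((-18 - 5) - 132)*0 = (-23 - 132)*0 = -155*0 = 0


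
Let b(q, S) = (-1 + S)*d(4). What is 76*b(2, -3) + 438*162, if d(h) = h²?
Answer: 66092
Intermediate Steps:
b(q, S) = -16 + 16*S (b(q, S) = (-1 + S)*4² = (-1 + S)*16 = -16 + 16*S)
76*b(2, -3) + 438*162 = 76*(-16 + 16*(-3)) + 438*162 = 76*(-16 - 48) + 70956 = 76*(-64) + 70956 = -4864 + 70956 = 66092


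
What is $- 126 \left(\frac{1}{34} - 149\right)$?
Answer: $\frac{319095}{17} \approx 18770.0$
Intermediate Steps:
$- 126 \left(\frac{1}{34} - 149\right) = \left(-126\right) \left(- \frac{5065}{34}\right) = \frac{319095}{17}$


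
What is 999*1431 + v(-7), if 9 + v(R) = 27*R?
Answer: 1429371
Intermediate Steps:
v(R) = -9 + 27*R
999*1431 + v(-7) = 999*1431 + (-9 + 27*(-7)) = 1429569 + (-9 - 189) = 1429569 - 198 = 1429371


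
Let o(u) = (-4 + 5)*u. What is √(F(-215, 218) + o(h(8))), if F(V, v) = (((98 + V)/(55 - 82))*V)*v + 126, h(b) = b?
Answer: 2*I*√456681/3 ≈ 450.52*I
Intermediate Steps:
F(V, v) = 126 + V*v*(-98/27 - V/27) (F(V, v) = (((98 + V)/(-27))*V)*v + 126 = (((98 + V)*(-1/27))*V)*v + 126 = ((-98/27 - V/27)*V)*v + 126 = (V*(-98/27 - V/27))*v + 126 = V*v*(-98/27 - V/27) + 126 = 126 + V*v*(-98/27 - V/27))
o(u) = u (o(u) = 1*u = u)
√(F(-215, 218) + o(h(8))) = √((126 - 98/27*(-215)*218 - 1/27*218*(-215)²) + 8) = √((126 + 4593260/27 - 1/27*218*46225) + 8) = √((126 + 4593260/27 - 10077050/27) + 8) = √(-608932/3 + 8) = √(-608908/3) = 2*I*√456681/3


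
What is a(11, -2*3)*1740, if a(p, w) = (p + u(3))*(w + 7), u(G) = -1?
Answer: 17400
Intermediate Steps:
a(p, w) = (-1 + p)*(7 + w) (a(p, w) = (p - 1)*(w + 7) = (-1 + p)*(7 + w))
a(11, -2*3)*1740 = (-7 - (-2)*3 + 7*11 + 11*(-2*3))*1740 = (-7 - 1*(-6) + 77 + 11*(-6))*1740 = (-7 + 6 + 77 - 66)*1740 = 10*1740 = 17400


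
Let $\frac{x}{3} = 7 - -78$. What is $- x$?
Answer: $-255$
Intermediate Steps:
$x = 255$ ($x = 3 \left(7 - -78\right) = 3 \left(7 + 78\right) = 3 \cdot 85 = 255$)
$- x = \left(-1\right) 255 = -255$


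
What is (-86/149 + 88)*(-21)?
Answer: -273546/149 ≈ -1835.9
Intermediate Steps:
(-86/149 + 88)*(-21) = (13026/149)*(-21) = -273546/149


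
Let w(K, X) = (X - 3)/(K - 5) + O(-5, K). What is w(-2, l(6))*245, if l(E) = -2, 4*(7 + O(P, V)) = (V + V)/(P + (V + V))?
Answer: -13615/9 ≈ -1512.8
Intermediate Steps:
O(P, V) = -7 + V/(2*(P + 2*V)) (O(P, V) = -7 + ((V + V)/(P + (V + V)))/4 = -7 + ((2*V)/(P + 2*V))/4 = -7 + (2*V/(P + 2*V))/4 = -7 + V/(2*(P + 2*V)))
w(K, X) = (-3 + X)/(-5 + K) + (70 - 27*K)/(2*(-5 + 2*K)) (w(K, X) = (X - 3)/(K - 5) + (-27*K - 14*(-5))/(2*(-5 + 2*K)) = (-3 + X)/(-5 + K) + (-27*K + 70)/(2*(-5 + 2*K)) = (-3 + X)/(-5 + K) + (70 - 27*K)/(2*(-5 + 2*K)))
w(-2, l(6))*245 = ((-320 - 27*(-2)**2 - 10*(-2) + 193*(-2) + 4*(-2)*(-2))/(2*(25 - 15*(-2) + 2*(-2)**2)))*245 = ((-320 - 27*4 + 20 - 386 + 16)/(2*(25 + 30 + 2*4)))*245 = ((-320 - 108 + 20 - 386 + 16)/(2*(25 + 30 + 8)))*245 = ((1/2)*(-778)/63)*245 = ((1/2)*(1/63)*(-778))*245 = -389/63*245 = -13615/9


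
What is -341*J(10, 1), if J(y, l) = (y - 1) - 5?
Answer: -1364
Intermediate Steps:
J(y, l) = -6 + y (J(y, l) = (-1 + y) - 5 = -6 + y)
-341*J(10, 1) = -341*(-6 + 10) = -341*4 = -1364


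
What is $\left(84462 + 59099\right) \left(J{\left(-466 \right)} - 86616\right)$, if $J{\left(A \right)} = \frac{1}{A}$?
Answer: $- \frac{5794560825977}{466} \approx -1.2435 \cdot 10^{10}$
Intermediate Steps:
$\left(84462 + 59099\right) \left(J{\left(-466 \right)} - 86616\right) = \left(84462 + 59099\right) \left(\frac{1}{-466} - 86616\right) = 143561 \left(- \frac{1}{466} - 86616\right) = 143561 \left(- \frac{40363057}{466}\right) = - \frac{5794560825977}{466}$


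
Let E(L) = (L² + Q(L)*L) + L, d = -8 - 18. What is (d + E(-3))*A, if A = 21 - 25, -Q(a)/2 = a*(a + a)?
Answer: -352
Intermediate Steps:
Q(a) = -4*a² (Q(a) = -2*a*(a + a) = -2*a*2*a = -4*a²)
A = -4
d = -26
E(L) = L + L² - 4*L³ (E(L) = (L² + (-4*L²)*L) + L = (L² - 4*L³) + L = L + L² - 4*L³)
(d + E(-3))*A = (-26 - 3*(1 - 3 - 4*(-3)²))*(-4) = (-26 - 3*(1 - 3 - 4*9))*(-4) = (-26 - 3*(1 - 3 - 36))*(-4) = (-26 - 3*(-38))*(-4) = (-26 + 114)*(-4) = 88*(-4) = -352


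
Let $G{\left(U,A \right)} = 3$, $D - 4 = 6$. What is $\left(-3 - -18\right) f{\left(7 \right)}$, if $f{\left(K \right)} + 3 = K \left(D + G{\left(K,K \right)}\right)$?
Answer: $1320$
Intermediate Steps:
$D = 10$ ($D = 4 + 6 = 10$)
$f{\left(K \right)} = -3 + 13 K$ ($f{\left(K \right)} = -3 + K \left(10 + 3\right) = -3 + K 13 = -3 + 13 K$)
$\left(-3 - -18\right) f{\left(7 \right)} = \left(-3 - -18\right) \left(-3 + 13 \cdot 7\right) = \left(-3 + 18\right) \left(-3 + 91\right) = 15 \cdot 88 = 1320$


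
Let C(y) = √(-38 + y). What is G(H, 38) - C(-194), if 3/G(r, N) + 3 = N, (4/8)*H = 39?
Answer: 3/35 - 2*I*√58 ≈ 0.085714 - 15.232*I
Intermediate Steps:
H = 78 (H = 2*39 = 78)
G(r, N) = 3/(-3 + N)
G(H, 38) - C(-194) = 3/(-3 + 38) - √(-38 - 194) = 3/35 - √(-232) = 3*(1/35) - 2*I*√58 = 3/35 - 2*I*√58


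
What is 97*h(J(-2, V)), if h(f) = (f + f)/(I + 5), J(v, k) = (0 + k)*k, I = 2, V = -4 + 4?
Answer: 0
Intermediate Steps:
V = 0
J(v, k) = k² (J(v, k) = k*k = k²)
h(f) = 2*f/7 (h(f) = (f + f)/(2 + 5) = (2*f)/7 = (2*f)*(⅐) = 2*f/7)
97*h(J(-2, V)) = 97*((2/7)*0²) = 97*((2/7)*0) = 97*0 = 0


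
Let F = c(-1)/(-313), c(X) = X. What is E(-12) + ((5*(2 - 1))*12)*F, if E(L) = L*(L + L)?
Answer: 90204/313 ≈ 288.19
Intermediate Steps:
E(L) = 2*L² (E(L) = L*(2*L) = 2*L²)
F = 1/313 (F = -1/(-313) = -1*(-1/313) = 1/313 ≈ 0.0031949)
E(-12) + ((5*(2 - 1))*12)*F = 2*(-12)² + ((5*(2 - 1))*12)*(1/313) = 2*144 + ((5*1)*12)*(1/313) = 288 + (5*12)*(1/313) = 288 + 60*(1/313) = 288 + 60/313 = 90204/313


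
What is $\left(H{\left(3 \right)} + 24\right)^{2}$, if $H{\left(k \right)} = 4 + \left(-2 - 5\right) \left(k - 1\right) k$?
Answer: $196$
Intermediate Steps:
$H{\left(k \right)} = 4 + k \left(7 - 7 k\right)$ ($H{\left(k \right)} = 4 + - 7 \left(-1 + k\right) k = 4 + \left(7 - 7 k\right) k = 4 + k \left(7 - 7 k\right)$)
$\left(H{\left(3 \right)} + 24\right)^{2} = \left(\left(4 - 7 \cdot 3^{2} + 7 \cdot 3\right) + 24\right)^{2} = \left(\left(4 - 63 + 21\right) + 24\right)^{2} = \left(-38 + 24\right)^{2} = \left(-14\right)^{2} = 196$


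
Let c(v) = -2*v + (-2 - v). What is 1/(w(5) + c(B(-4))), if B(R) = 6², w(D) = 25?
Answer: -1/85 ≈ -0.011765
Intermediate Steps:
B(R) = 36
c(v) = -2 - 3*v
1/(w(5) + c(B(-4))) = 1/(25 + (-2 - 3*36)) = 1/(25 + (-2 - 108)) = 1/(25 - 110) = 1/(-85) = -1/85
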